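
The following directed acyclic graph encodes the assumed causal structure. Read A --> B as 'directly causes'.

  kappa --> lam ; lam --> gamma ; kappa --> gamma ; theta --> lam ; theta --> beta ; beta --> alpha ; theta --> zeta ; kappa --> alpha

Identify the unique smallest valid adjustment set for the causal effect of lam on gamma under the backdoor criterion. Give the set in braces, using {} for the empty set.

{kappa}

Variables eligible for adjustment (non-descendants of lam, excluding lam and gamma): {alpha, beta, kappa, theta, zeta}.
Backdoor paths from lam to gamma:
  P1: lam <- kappa -> gamma
  P2: lam <- theta -> beta -> alpha <- kappa -> gamma
The empty set is not sufficient: P1 (lam <- kappa -> gamma) has no collider blocking it and no conditioned non-collider, so it is open.
Try {kappa}:
  P1: blocked at fork node kappa ∈ conditioning set.
  P2: blocked at collider alpha (neither it nor any descendant is in the conditioning set).
{kappa} contains no descendant of lam and blocks every backdoor path.
No other singleton works — e.g. {theta} leaves P1 open — so {kappa} is the unique smallest valid adjustment set.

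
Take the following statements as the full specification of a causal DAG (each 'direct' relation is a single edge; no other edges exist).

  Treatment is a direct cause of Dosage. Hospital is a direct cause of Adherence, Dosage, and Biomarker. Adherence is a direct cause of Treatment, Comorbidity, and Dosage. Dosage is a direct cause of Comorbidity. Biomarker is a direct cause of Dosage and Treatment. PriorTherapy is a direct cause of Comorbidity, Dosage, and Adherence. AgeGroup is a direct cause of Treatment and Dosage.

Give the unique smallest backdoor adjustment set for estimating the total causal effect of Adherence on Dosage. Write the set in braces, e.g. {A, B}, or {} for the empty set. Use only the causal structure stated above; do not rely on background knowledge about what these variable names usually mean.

{Hospital, PriorTherapy}

Variables eligible for adjustment (non-descendants of Adherence, excluding Adherence and Dosage): {AgeGroup, Biomarker, Hospital, PriorTherapy}.
Backdoor paths from Adherence to Dosage:
  P1: Adherence <- PriorTherapy -> Dosage
  P2: Adherence <- PriorTherapy -> Comorbidity <- Dosage
  P3: Adherence <- Hospital -> Biomarker -> Treatment <- AgeGroup -> Dosage
  P4: Adherence <- Hospital -> Biomarker -> Treatment -> Dosage
  P5: Adherence <- Hospital -> Biomarker -> Dosage
  P6: Adherence <- Hospital -> Dosage
The empty set is not sufficient: P1 (Adherence <- PriorTherapy -> Dosage) has no collider blocking it and no conditioned non-collider, so it is open.
Try {Hospital, PriorTherapy}:
  P1: blocked at fork node PriorTherapy ∈ conditioning set.
  P2: blocked at fork node PriorTherapy ∈ conditioning set.
  P3: blocked at fork node Hospital ∈ conditioning set.
  P4: blocked at fork node Hospital ∈ conditioning set.
  P5: blocked at fork node Hospital ∈ conditioning set.
  P6: blocked at fork node Hospital ∈ conditioning set.
{Hospital, PriorTherapy} contains no descendant of Adherence and blocks every backdoor path.
Every element of {Hospital, PriorTherapy} is needed (dropping Hospital leaves P4 open; dropping PriorTherapy leaves P1 open), so no proper subset is valid.
Among all size-2 subsets of the eligible variables, only {Hospital, PriorTherapy} blocks every backdoor path, so it is the unique smallest valid adjustment set.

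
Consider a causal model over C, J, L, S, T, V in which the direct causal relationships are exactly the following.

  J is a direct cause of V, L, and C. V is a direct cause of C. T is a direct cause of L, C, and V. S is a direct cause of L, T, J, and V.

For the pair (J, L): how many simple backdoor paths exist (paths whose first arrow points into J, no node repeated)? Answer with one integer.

4

A backdoor path from J to L is any simple undirected path whose first edge points into J (i.e. leaves J via a parent).
Parents of J: {S}.
Enumerating:
  P1: J <- S -> T -> L
  P2: J <- S -> L
  P3: J <- S -> V <- T -> L
  P4: J <- S -> V -> C <- T -> L
That exhausts the simple backdoor paths. Count: 4.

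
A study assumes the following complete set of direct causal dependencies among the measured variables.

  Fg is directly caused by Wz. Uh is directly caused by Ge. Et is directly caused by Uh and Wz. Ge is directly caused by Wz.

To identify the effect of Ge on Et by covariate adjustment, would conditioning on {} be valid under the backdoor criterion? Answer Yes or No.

No

Backdoor paths from Ge to Et (paths whose first edge points into Ge):
  P1: Ge <- Wz -> Et
Condition 1 (no descendant of Ge in the set): holds — descendants of Ge are {Et, Uh}; none are in {}.
Condition 2 (every backdoor path blocked by {}):
  P1: open — no interior node is in the conditioning set.
{} does not satisfy the backdoor criterion.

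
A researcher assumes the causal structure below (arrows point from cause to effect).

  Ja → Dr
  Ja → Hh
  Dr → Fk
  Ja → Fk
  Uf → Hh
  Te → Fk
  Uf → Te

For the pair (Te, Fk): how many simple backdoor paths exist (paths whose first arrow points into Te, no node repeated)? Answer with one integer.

A backdoor path from Te to Fk is any simple undirected path whose first edge points into Te (i.e. leaves Te via a parent).
Parents of Te: {Uf}.
Enumerating:
  P1: Te <- Uf -> Hh <- Ja -> Dr -> Fk
  P2: Te <- Uf -> Hh <- Ja -> Fk
That exhausts the simple backdoor paths. Count: 2.

2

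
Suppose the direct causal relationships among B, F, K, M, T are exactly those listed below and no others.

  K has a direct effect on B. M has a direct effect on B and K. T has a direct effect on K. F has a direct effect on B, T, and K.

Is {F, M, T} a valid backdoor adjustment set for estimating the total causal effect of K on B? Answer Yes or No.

Backdoor paths from K to B (paths whose first edge points into K):
  P1: K <- F -> B
  P2: K <- M -> B
  P3: K <- T <- F -> B
Condition 1 (no descendant of K in the set): holds — descendants of K are {B}; none are in {F, M, T}.
Condition 2 (every backdoor path blocked by {F, M, T}):
  P1: blocked at fork node F ∈ conditioning set.
  P2: blocked at fork node M ∈ conditioning set.
  P3: blocked at chain node T ∈ conditioning set.
{F, M, T} satisfies the backdoor criterion.

Yes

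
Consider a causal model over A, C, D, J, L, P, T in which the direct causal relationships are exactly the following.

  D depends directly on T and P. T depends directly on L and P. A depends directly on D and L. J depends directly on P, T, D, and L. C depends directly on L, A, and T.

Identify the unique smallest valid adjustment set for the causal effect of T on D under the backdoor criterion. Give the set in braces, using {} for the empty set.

Variables eligible for adjustment (non-descendants of T, excluding T and D): {L, P}.
Backdoor paths from T to D:
  P1: T <- P -> D
  P2: T <- P -> J <- L -> A <- D
  P3: T <- P -> J <- L -> C <- A <- D
  P4: T <- P -> J <- D
  P5: T <- L -> A <- D
  P6: T <- L -> C <- A <- D
  P7: T <- L -> J <- P -> D
  P8: T <- L -> J <- D
The empty set is not sufficient: P1 (T <- P -> D) has no collider blocking it and no conditioned non-collider, so it is open.
Try {P}:
  P1: blocked at fork node P ∈ conditioning set.
  P2: blocked at fork node P ∈ conditioning set.
  P3: blocked at fork node P ∈ conditioning set.
  P4: blocked at fork node P ∈ conditioning set.
  P5: blocked at collider A (neither it nor any descendant is in the conditioning set).
  P6: blocked at collider C (neither it nor any descendant is in the conditioning set).
  P7: blocked at collider J (neither it nor any descendant is in the conditioning set).
  P8: blocked at collider J (neither it nor any descendant is in the conditioning set).
{P} contains no descendant of T and blocks every backdoor path.
No other singleton works — e.g. {L} leaves P1 open — so {P} is the unique smallest valid adjustment set.

{P}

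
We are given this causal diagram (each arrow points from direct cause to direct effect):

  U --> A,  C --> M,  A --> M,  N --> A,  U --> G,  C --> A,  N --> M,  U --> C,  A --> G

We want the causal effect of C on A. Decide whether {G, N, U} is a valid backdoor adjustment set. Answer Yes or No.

No

Backdoor paths from C to A (paths whose first edge points into C):
  P1: C <- U -> A
  P2: C <- U -> G <- A
Condition 1 (no descendant of C in the set): FAILS — G is a descendant of C.
Condition 2 (every backdoor path blocked by {G, N, U}):
  P1: blocked at fork node U ∈ conditioning set.
  P2: blocked at fork node U ∈ conditioning set.
{G, N, U} does not satisfy the backdoor criterion.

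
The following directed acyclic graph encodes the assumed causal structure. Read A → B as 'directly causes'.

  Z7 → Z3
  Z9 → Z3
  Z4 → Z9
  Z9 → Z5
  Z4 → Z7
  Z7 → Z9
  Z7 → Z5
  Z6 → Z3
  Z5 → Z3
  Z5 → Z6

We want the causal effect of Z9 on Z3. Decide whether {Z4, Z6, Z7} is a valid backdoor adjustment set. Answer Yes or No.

No

Backdoor paths from Z9 to Z3 (paths whose first edge points into Z9):
  P1: Z9 <- Z4 -> Z7 -> Z5 -> Z6 -> Z3
  P2: Z9 <- Z4 -> Z7 -> Z5 -> Z3
  P3: Z9 <- Z4 -> Z7 -> Z3
  P4: Z9 <- Z7 -> Z5 -> Z6 -> Z3
  P5: Z9 <- Z7 -> Z5 -> Z3
  P6: Z9 <- Z7 -> Z3
Condition 1 (no descendant of Z9 in the set): FAILS — Z6 is a descendant of Z9.
Condition 2 (every backdoor path blocked by {Z4, Z6, Z7}):
  P1: blocked at fork node Z4 ∈ conditioning set.
  P2: blocked at fork node Z4 ∈ conditioning set.
  P3: blocked at fork node Z4 ∈ conditioning set.
  P4: blocked at fork node Z7 ∈ conditioning set.
  P5: blocked at fork node Z7 ∈ conditioning set.
  P6: blocked at fork node Z7 ∈ conditioning set.
{Z4, Z6, Z7} does not satisfy the backdoor criterion.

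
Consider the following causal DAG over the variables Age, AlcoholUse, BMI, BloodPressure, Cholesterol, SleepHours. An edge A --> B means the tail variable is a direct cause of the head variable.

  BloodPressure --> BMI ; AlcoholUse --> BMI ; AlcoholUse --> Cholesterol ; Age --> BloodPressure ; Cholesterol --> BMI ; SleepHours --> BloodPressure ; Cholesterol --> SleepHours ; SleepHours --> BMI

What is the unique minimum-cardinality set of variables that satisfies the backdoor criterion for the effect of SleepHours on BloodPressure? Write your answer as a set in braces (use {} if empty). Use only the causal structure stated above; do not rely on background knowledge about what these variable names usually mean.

Variables eligible for adjustment (non-descendants of SleepHours, excluding SleepHours and BloodPressure): {Age, AlcoholUse, Cholesterol}.
Backdoor paths from SleepHours to BloodPressure:
  P1: SleepHours <- Cholesterol <- AlcoholUse -> BMI <- BloodPressure
  P2: SleepHours <- Cholesterol -> BMI <- BloodPressure
Each backdoor path contains an unconditioned collider, so every path is already blocked with the empty conditioning set:
  P1: blocked at collider BMI (neither it nor any descendant is in the conditioning set).
  P2: blocked at collider BMI (neither it nor any descendant is in the conditioning set).
The empty set is therefore the unique smallest valid set.

{}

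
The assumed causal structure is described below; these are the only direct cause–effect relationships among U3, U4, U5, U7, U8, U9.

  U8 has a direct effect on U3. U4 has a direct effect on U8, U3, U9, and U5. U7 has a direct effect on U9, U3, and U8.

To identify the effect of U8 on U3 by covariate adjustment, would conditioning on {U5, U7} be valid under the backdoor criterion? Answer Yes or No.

Backdoor paths from U8 to U3 (paths whose first edge points into U8):
  P1: U8 <- U4 -> U9 <- U7 -> U3
  P2: U8 <- U4 -> U3
  P3: U8 <- U7 -> U9 <- U4 -> U3
  P4: U8 <- U7 -> U3
Condition 1 (no descendant of U8 in the set): holds — descendants of U8 are {U3}; none are in {U5, U7}.
Condition 2 (every backdoor path blocked by {U5, U7}):
  P1: blocked at collider U9 (neither it nor any descendant is in the conditioning set).
  P2: open — no interior node is in the conditioning set.
  P3: blocked at fork node U7 ∈ conditioning set.
  P4: blocked at fork node U7 ∈ conditioning set.
{U5, U7} does not satisfy the backdoor criterion.

No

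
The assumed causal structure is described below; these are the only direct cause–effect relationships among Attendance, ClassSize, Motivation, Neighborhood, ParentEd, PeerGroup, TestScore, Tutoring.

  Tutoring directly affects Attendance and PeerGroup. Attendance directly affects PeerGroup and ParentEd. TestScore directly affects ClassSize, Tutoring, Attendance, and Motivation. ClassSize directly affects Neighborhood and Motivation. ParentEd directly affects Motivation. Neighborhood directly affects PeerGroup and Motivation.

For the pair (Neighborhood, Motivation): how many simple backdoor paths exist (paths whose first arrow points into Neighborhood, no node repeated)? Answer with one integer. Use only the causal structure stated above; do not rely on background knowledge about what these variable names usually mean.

A backdoor path from Neighborhood to Motivation is any simple undirected path whose first edge points into Neighborhood (i.e. leaves Neighborhood via a parent).
Parents of Neighborhood: {ClassSize}.
Enumerating:
  P1: Neighborhood <- ClassSize <- TestScore -> Tutoring -> Attendance -> ParentEd -> Motivation
  P2: Neighborhood <- ClassSize <- TestScore -> Tutoring -> PeerGroup <- Attendance -> ParentEd -> Motivation
  P3: Neighborhood <- ClassSize <- TestScore -> Attendance -> ParentEd -> Motivation
  P4: Neighborhood <- ClassSize <- TestScore -> Motivation
  P5: Neighborhood <- ClassSize -> Motivation
That exhausts the simple backdoor paths. Count: 5.

5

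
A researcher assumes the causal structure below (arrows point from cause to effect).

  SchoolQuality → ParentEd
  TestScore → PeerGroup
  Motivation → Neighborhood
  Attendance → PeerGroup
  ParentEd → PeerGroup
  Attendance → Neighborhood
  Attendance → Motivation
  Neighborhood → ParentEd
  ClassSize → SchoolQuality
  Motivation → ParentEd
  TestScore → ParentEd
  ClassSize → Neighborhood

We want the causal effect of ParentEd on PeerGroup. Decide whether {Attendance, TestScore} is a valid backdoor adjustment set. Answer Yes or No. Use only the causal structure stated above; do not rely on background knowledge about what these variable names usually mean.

Backdoor paths from ParentEd to PeerGroup (paths whose first edge points into ParentEd):
  P1: ParentEd <- TestScore -> PeerGroup
  P2: ParentEd <- Motivation <- Attendance -> PeerGroup
  P3: ParentEd <- Motivation -> Neighborhood <- Attendance -> PeerGroup
  P4: ParentEd <- SchoolQuality <- ClassSize -> Neighborhood <- Attendance -> PeerGroup
  P5: ParentEd <- SchoolQuality <- ClassSize -> Neighborhood <- Motivation <- Attendance -> PeerGroup
  P6: ParentEd <- Neighborhood <- Attendance -> PeerGroup
  P7: ParentEd <- Neighborhood <- Motivation <- Attendance -> PeerGroup
Condition 1 (no descendant of ParentEd in the set): holds — descendants of ParentEd are {PeerGroup}; none are in {Attendance, TestScore}.
Condition 2 (every backdoor path blocked by {Attendance, TestScore}):
  P1: blocked at fork node TestScore ∈ conditioning set.
  P2: blocked at fork node Attendance ∈ conditioning set.
  P3: blocked at collider Neighborhood (neither it nor any descendant is in the conditioning set).
  P4: blocked at collider Neighborhood (neither it nor any descendant is in the conditioning set).
  P5: blocked at collider Neighborhood (neither it nor any descendant is in the conditioning set).
  P6: blocked at fork node Attendance ∈ conditioning set.
  P7: blocked at fork node Attendance ∈ conditioning set.
{Attendance, TestScore} satisfies the backdoor criterion.

Yes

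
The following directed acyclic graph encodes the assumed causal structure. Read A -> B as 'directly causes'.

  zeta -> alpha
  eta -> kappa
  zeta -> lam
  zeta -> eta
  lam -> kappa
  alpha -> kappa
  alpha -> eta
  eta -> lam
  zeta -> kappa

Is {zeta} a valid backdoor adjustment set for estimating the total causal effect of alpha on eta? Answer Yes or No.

Backdoor paths from alpha to eta (paths whose first edge points into alpha):
  P1: alpha <- zeta -> eta
  P2: alpha <- zeta -> lam <- eta
  P3: alpha <- zeta -> lam -> kappa <- eta
  P4: alpha <- zeta -> kappa <- eta
  P5: alpha <- zeta -> kappa <- lam <- eta
Condition 1 (no descendant of alpha in the set): holds — descendants of alpha are {eta, kappa, lam}; none are in {zeta}.
Condition 2 (every backdoor path blocked by {zeta}):
  P1: blocked at fork node zeta ∈ conditioning set.
  P2: blocked at fork node zeta ∈ conditioning set.
  P3: blocked at fork node zeta ∈ conditioning set.
  P4: blocked at fork node zeta ∈ conditioning set.
  P5: blocked at fork node zeta ∈ conditioning set.
{zeta} satisfies the backdoor criterion.

Yes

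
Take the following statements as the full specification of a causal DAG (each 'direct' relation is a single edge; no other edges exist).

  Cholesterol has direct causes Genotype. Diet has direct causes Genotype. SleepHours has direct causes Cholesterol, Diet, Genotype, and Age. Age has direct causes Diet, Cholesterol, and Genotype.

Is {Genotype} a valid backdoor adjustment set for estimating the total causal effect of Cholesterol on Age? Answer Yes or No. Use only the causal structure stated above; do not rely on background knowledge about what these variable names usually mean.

Yes

Backdoor paths from Cholesterol to Age (paths whose first edge points into Cholesterol):
  P1: Cholesterol <- Genotype -> Diet -> Age
  P2: Cholesterol <- Genotype -> Diet -> SleepHours <- Age
  P3: Cholesterol <- Genotype -> Age
  P4: Cholesterol <- Genotype -> SleepHours <- Diet -> Age
  P5: Cholesterol <- Genotype -> SleepHours <- Age
Condition 1 (no descendant of Cholesterol in the set): holds — descendants of Cholesterol are {Age, SleepHours}; none are in {Genotype}.
Condition 2 (every backdoor path blocked by {Genotype}):
  P1: blocked at fork node Genotype ∈ conditioning set.
  P2: blocked at fork node Genotype ∈ conditioning set.
  P3: blocked at fork node Genotype ∈ conditioning set.
  P4: blocked at fork node Genotype ∈ conditioning set.
  P5: blocked at fork node Genotype ∈ conditioning set.
{Genotype} satisfies the backdoor criterion.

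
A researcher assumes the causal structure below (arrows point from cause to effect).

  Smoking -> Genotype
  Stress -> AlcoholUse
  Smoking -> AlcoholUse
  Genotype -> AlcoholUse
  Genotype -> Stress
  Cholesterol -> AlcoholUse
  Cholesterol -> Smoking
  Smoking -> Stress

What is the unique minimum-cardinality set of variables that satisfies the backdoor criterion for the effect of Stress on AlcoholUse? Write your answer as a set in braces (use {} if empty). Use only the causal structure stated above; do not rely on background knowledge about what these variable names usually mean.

Variables eligible for adjustment (non-descendants of Stress, excluding Stress and AlcoholUse): {Cholesterol, Genotype, Smoking}.
Backdoor paths from Stress to AlcoholUse:
  P1: Stress <- Smoking <- Cholesterol -> AlcoholUse
  P2: Stress <- Smoking -> Genotype -> AlcoholUse
  P3: Stress <- Smoking -> AlcoholUse
  P4: Stress <- Genotype <- Smoking <- Cholesterol -> AlcoholUse
  P5: Stress <- Genotype <- Smoking -> AlcoholUse
  P6: Stress <- Genotype -> AlcoholUse
The empty set is not sufficient: P1 (Stress <- Smoking <- Cholesterol -> AlcoholUse) has no collider blocking it and no conditioned non-collider, so it is open.
Try {Genotype, Smoking}:
  P1: blocked at chain node Smoking ∈ conditioning set.
  P2: blocked at fork node Smoking ∈ conditioning set.
  P3: blocked at fork node Smoking ∈ conditioning set.
  P4: blocked at chain node Genotype ∈ conditioning set.
  P5: blocked at chain node Genotype ∈ conditioning set.
  P6: blocked at fork node Genotype ∈ conditioning set.
{Genotype, Smoking} contains no descendant of Stress and blocks every backdoor path.
Every element of {Genotype, Smoking} is needed (dropping Genotype leaves P6 open; dropping Smoking leaves P1 open), so no proper subset is valid.
Among all size-2 subsets of the eligible variables, only {Genotype, Smoking} blocks every backdoor path, so it is the unique smallest valid adjustment set.

{Genotype, Smoking}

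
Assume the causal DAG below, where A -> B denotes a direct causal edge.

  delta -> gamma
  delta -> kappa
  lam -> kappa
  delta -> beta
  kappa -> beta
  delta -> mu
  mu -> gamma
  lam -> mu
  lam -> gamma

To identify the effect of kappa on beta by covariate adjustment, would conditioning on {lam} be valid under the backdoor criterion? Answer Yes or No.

No

Backdoor paths from kappa to beta (paths whose first edge points into kappa):
  P1: kappa <- delta -> beta
  P2: kappa <- lam -> mu <- delta -> beta
  P3: kappa <- lam -> mu -> gamma <- delta -> beta
  P4: kappa <- lam -> gamma <- delta -> beta
  P5: kappa <- lam -> gamma <- mu <- delta -> beta
Condition 1 (no descendant of kappa in the set): holds — descendants of kappa are {beta}; none are in {lam}.
Condition 2 (every backdoor path blocked by {lam}):
  P1: open — no interior node is in the conditioning set.
  P2: blocked at fork node lam ∈ conditioning set.
  P3: blocked at fork node lam ∈ conditioning set.
  P4: blocked at fork node lam ∈ conditioning set.
  P5: blocked at fork node lam ∈ conditioning set.
{lam} does not satisfy the backdoor criterion.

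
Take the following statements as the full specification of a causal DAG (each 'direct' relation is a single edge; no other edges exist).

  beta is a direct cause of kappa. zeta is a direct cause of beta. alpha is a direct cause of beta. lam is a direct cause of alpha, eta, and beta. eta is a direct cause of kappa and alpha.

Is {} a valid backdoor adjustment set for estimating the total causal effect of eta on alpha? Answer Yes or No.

No

Backdoor paths from eta to alpha (paths whose first edge points into eta):
  P1: eta <- lam -> alpha
  P2: eta <- lam -> beta <- alpha
Condition 1 (no descendant of eta in the set): holds — descendants of eta are {alpha, beta, kappa}; none are in {}.
Condition 2 (every backdoor path blocked by {}):
  P1: open — no interior node is in the conditioning set.
  P2: blocked at collider beta (neither it nor any descendant is in the conditioning set).
{} does not satisfy the backdoor criterion.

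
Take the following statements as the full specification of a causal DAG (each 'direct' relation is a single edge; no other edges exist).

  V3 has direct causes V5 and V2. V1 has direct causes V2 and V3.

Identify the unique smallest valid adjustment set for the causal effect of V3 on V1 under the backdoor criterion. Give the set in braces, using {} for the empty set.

Variables eligible for adjustment (non-descendants of V3, excluding V3 and V1): {V2, V5}.
Backdoor paths from V3 to V1:
  P1: V3 <- V2 -> V1
The empty set is not sufficient: P1 (V3 <- V2 -> V1) has no collider blocking it and no conditioned non-collider, so it is open.
Try {V2}:
  P1: blocked at fork node V2 ∈ conditioning set.
{V2} contains no descendant of V3 and blocks every backdoor path.
No other singleton works — e.g. {V5} leaves P1 open — so {V2} is the unique smallest valid adjustment set.

{V2}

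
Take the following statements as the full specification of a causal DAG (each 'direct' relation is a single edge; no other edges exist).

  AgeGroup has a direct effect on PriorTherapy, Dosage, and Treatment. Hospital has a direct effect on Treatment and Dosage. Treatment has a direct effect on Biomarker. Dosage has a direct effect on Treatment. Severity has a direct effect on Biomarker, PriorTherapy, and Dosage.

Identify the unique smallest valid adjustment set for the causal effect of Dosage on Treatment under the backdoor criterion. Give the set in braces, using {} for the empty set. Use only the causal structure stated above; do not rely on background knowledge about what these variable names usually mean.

{AgeGroup, Hospital}

Variables eligible for adjustment (non-descendants of Dosage, excluding Dosage and Treatment): {AgeGroup, Hospital, PriorTherapy, Severity}.
Backdoor paths from Dosage to Treatment:
  P1: Dosage <- Severity -> PriorTherapy <- AgeGroup -> Treatment
  P2: Dosage <- Severity -> Biomarker <- Treatment
  P3: Dosage <- AgeGroup -> PriorTherapy <- Severity -> Biomarker <- Treatment
  P4: Dosage <- AgeGroup -> Treatment
  P5: Dosage <- Hospital -> Treatment
The empty set is not sufficient: P4 (Dosage <- AgeGroup -> Treatment) has no collider blocking it and no conditioned non-collider, so it is open.
Try {AgeGroup, Hospital}:
  P1: blocked at collider PriorTherapy (neither it nor any descendant is in the conditioning set).
  P2: blocked at collider Biomarker (neither it nor any descendant is in the conditioning set).
  P3: blocked at fork node AgeGroup ∈ conditioning set.
  P4: blocked at fork node AgeGroup ∈ conditioning set.
  P5: blocked at fork node Hospital ∈ conditioning set.
{AgeGroup, Hospital} contains no descendant of Dosage and blocks every backdoor path.
Every element of {AgeGroup, Hospital} is needed (dropping AgeGroup leaves P4 open; dropping Hospital leaves P5 open), so no proper subset is valid.
Among all size-2 subsets of the eligible variables, only {AgeGroup, Hospital} blocks every backdoor path, so it is the unique smallest valid adjustment set.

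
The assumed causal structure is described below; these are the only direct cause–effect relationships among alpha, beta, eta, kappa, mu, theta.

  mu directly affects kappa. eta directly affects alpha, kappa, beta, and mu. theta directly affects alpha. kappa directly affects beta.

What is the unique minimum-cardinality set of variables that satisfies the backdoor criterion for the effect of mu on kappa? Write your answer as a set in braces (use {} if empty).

Variables eligible for adjustment (non-descendants of mu, excluding mu and kappa): {alpha, eta, theta}.
Backdoor paths from mu to kappa:
  P1: mu <- eta -> kappa
  P2: mu <- eta -> beta <- kappa
The empty set is not sufficient: P1 (mu <- eta -> kappa) has no collider blocking it and no conditioned non-collider, so it is open.
Try {eta}:
  P1: blocked at fork node eta ∈ conditioning set.
  P2: blocked at fork node eta ∈ conditioning set.
{eta} contains no descendant of mu and blocks every backdoor path.
No other singleton works — e.g. {theta} leaves P1 open — so {eta} is the unique smallest valid adjustment set.

{eta}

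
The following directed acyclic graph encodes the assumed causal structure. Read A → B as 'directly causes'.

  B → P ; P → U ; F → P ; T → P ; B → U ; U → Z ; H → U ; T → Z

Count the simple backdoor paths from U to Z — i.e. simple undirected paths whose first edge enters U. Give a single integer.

A backdoor path from U to Z is any simple undirected path whose first edge points into U (i.e. leaves U via a parent).
Parents of U: {B, H, P}.
Enumerating:
  P1: U <- B -> P <- T -> Z
  P2: U <- P <- T -> Z
That exhausts the simple backdoor paths. Count: 2.

2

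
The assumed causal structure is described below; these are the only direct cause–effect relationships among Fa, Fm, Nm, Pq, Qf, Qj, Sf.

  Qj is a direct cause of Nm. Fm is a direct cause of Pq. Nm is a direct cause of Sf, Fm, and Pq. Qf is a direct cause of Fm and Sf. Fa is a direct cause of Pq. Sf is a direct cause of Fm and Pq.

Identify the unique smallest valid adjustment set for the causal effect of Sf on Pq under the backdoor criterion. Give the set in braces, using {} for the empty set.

{Nm, Qf}

Variables eligible for adjustment (non-descendants of Sf, excluding Sf and Pq): {Fa, Nm, Qf, Qj}.
Backdoor paths from Sf to Pq:
  P1: Sf <- Qf -> Fm <- Nm -> Pq
  P2: Sf <- Qf -> Fm -> Pq
  P3: Sf <- Nm -> Fm -> Pq
  P4: Sf <- Nm -> Pq
The empty set is not sufficient: P2 (Sf <- Qf -> Fm -> Pq) has no collider blocking it and no conditioned non-collider, so it is open.
Try {Nm, Qf}:
  P1: blocked at fork node Qf ∈ conditioning set.
  P2: blocked at fork node Qf ∈ conditioning set.
  P3: blocked at fork node Nm ∈ conditioning set.
  P4: blocked at fork node Nm ∈ conditioning set.
{Nm, Qf} contains no descendant of Sf and blocks every backdoor path.
Every element of {Nm, Qf} is needed (dropping Nm leaves P3 open; dropping Qf leaves P2 open), so no proper subset is valid.
Among all size-2 subsets of the eligible variables, only {Nm, Qf} blocks every backdoor path, so it is the unique smallest valid adjustment set.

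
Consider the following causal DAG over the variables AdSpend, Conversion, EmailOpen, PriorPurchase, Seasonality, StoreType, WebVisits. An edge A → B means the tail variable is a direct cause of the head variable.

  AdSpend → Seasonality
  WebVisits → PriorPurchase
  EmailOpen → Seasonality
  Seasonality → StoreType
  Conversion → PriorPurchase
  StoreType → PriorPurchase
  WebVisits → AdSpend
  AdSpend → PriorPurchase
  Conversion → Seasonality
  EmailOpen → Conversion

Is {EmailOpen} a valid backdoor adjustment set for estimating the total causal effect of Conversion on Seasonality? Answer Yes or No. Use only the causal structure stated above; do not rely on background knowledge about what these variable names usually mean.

Yes

Backdoor paths from Conversion to Seasonality (paths whose first edge points into Conversion):
  P1: Conversion <- EmailOpen -> Seasonality
Condition 1 (no descendant of Conversion in the set): holds — descendants of Conversion are {PriorPurchase, Seasonality, StoreType}; none are in {EmailOpen}.
Condition 2 (every backdoor path blocked by {EmailOpen}):
  P1: blocked at fork node EmailOpen ∈ conditioning set.
{EmailOpen} satisfies the backdoor criterion.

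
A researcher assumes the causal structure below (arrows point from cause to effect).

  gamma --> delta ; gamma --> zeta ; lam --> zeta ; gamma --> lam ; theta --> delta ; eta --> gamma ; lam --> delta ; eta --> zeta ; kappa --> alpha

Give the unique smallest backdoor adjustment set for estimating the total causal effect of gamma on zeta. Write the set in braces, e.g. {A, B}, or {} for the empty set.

Variables eligible for adjustment (non-descendants of gamma, excluding gamma and zeta): {alpha, eta, kappa, theta}.
Backdoor paths from gamma to zeta:
  P1: gamma <- eta -> zeta
The empty set is not sufficient: P1 (gamma <- eta -> zeta) has no collider blocking it and no conditioned non-collider, so it is open.
Try {eta}:
  P1: blocked at fork node eta ∈ conditioning set.
{eta} contains no descendant of gamma and blocks every backdoor path.
No other singleton works — e.g. {theta} leaves P1 open — so {eta} is the unique smallest valid adjustment set.

{eta}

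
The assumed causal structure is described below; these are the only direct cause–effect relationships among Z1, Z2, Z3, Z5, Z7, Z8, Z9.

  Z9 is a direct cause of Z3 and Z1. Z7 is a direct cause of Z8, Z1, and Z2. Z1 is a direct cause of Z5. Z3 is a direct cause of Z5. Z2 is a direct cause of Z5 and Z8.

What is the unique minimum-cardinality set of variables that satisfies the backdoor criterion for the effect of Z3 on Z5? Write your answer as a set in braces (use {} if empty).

{Z9}

Variables eligible for adjustment (non-descendants of Z3, excluding Z3 and Z5): {Z1, Z2, Z7, Z8, Z9}.
Backdoor paths from Z3 to Z5:
  P1: Z3 <- Z9 -> Z1 <- Z7 -> Z2 -> Z5
  P2: Z3 <- Z9 -> Z1 <- Z7 -> Z8 <- Z2 -> Z5
  P3: Z3 <- Z9 -> Z1 -> Z5
The empty set is not sufficient: P3 (Z3 <- Z9 -> Z1 -> Z5) has no collider blocking it and no conditioned non-collider, so it is open.
Try {Z9}:
  P1: blocked at fork node Z9 ∈ conditioning set.
  P2: blocked at fork node Z9 ∈ conditioning set.
  P3: blocked at fork node Z9 ∈ conditioning set.
{Z9} contains no descendant of Z3 and blocks every backdoor path.
No other singleton works — e.g. {Z7} leaves P3 open — so {Z9} is the unique smallest valid adjustment set.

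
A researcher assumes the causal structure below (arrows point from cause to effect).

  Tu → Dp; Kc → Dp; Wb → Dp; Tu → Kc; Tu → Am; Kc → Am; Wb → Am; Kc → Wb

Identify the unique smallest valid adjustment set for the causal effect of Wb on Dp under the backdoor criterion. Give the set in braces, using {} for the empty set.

{Kc}

Variables eligible for adjustment (non-descendants of Wb, excluding Wb and Dp): {Kc, Tu}.
Backdoor paths from Wb to Dp:
  P1: Wb <- Kc <- Tu -> Dp
  P2: Wb <- Kc -> Am <- Tu -> Dp
  P3: Wb <- Kc -> Dp
The empty set is not sufficient: P1 (Wb <- Kc <- Tu -> Dp) has no collider blocking it and no conditioned non-collider, so it is open.
Try {Kc}:
  P1: blocked at chain node Kc ∈ conditioning set.
  P2: blocked at fork node Kc ∈ conditioning set.
  P3: blocked at fork node Kc ∈ conditioning set.
{Kc} contains no descendant of Wb and blocks every backdoor path.
No other singleton works — e.g. {Tu} leaves P3 open — so {Kc} is the unique smallest valid adjustment set.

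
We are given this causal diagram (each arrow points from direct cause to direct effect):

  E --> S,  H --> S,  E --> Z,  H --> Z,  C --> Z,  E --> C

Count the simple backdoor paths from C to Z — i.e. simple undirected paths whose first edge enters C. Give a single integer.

A backdoor path from C to Z is any simple undirected path whose first edge points into C (i.e. leaves C via a parent).
Parents of C: {E}.
Enumerating:
  P1: C <- E -> S <- H -> Z
  P2: C <- E -> Z
That exhausts the simple backdoor paths. Count: 2.

2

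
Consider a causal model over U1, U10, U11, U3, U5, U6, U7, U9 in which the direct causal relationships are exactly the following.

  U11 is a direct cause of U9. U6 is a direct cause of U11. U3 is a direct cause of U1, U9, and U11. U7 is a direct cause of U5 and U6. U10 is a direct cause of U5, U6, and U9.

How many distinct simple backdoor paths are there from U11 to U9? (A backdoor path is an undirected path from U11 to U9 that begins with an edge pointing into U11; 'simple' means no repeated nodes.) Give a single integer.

3

A backdoor path from U11 to U9 is any simple undirected path whose first edge points into U11 (i.e. leaves U11 via a parent).
Parents of U11: {U3, U6}.
Enumerating:
  P1: U11 <- U3 -> U9
  P2: U11 <- U6 <- U10 -> U9
  P3: U11 <- U6 <- U7 -> U5 <- U10 -> U9
That exhausts the simple backdoor paths. Count: 3.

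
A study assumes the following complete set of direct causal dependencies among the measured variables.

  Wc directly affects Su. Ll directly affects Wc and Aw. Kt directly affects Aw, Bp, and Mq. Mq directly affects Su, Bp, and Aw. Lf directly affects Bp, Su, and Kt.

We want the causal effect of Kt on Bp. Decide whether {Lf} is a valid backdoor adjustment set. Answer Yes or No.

Backdoor paths from Kt to Bp (paths whose first edge points into Kt):
  P1: Kt <- Lf -> Bp
  P2: Kt <- Lf -> Su <- Wc <- Ll -> Aw <- Mq -> Bp
  P3: Kt <- Lf -> Su <- Mq -> Bp
Condition 1 (no descendant of Kt in the set): holds — descendants of Kt are {Aw, Bp, Mq, Su}; none are in {Lf}.
Condition 2 (every backdoor path blocked by {Lf}):
  P1: blocked at fork node Lf ∈ conditioning set.
  P2: blocked at fork node Lf ∈ conditioning set.
  P3: blocked at fork node Lf ∈ conditioning set.
{Lf} satisfies the backdoor criterion.

Yes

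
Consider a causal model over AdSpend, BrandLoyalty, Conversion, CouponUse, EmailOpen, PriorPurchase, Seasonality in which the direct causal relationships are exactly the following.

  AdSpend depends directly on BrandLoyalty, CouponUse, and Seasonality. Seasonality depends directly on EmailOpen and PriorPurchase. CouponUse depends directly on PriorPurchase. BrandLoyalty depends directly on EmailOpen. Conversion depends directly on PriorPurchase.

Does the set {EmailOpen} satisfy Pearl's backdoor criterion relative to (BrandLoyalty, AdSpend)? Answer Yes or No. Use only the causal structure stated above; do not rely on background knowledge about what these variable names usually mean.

Yes

Backdoor paths from BrandLoyalty to AdSpend (paths whose first edge points into BrandLoyalty):
  P1: BrandLoyalty <- EmailOpen -> Seasonality <- PriorPurchase -> CouponUse -> AdSpend
  P2: BrandLoyalty <- EmailOpen -> Seasonality -> AdSpend
Condition 1 (no descendant of BrandLoyalty in the set): holds — descendants of BrandLoyalty are {AdSpend}; none are in {EmailOpen}.
Condition 2 (every backdoor path blocked by {EmailOpen}):
  P1: blocked at fork node EmailOpen ∈ conditioning set.
  P2: blocked at fork node EmailOpen ∈ conditioning set.
{EmailOpen} satisfies the backdoor criterion.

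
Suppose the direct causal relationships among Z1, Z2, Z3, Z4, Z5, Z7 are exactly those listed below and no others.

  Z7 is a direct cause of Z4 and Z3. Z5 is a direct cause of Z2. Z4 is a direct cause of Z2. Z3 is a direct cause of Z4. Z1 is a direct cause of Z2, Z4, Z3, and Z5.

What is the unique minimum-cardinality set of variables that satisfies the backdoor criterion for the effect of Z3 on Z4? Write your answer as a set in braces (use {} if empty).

Variables eligible for adjustment (non-descendants of Z3, excluding Z3 and Z4): {Z1, Z5, Z7}.
Backdoor paths from Z3 to Z4:
  P1: Z3 <- Z7 -> Z4
  P2: Z3 <- Z1 -> Z5 -> Z2 <- Z4
  P3: Z3 <- Z1 -> Z4
  P4: Z3 <- Z1 -> Z2 <- Z4
The empty set is not sufficient: P1 (Z3 <- Z7 -> Z4) has no collider blocking it and no conditioned non-collider, so it is open.
Try {Z1, Z7}:
  P1: blocked at fork node Z7 ∈ conditioning set.
  P2: blocked at fork node Z1 ∈ conditioning set.
  P3: blocked at fork node Z1 ∈ conditioning set.
  P4: blocked at fork node Z1 ∈ conditioning set.
{Z1, Z7} contains no descendant of Z3 and blocks every backdoor path.
Every element of {Z1, Z7} is needed (dropping Z1 leaves P3 open; dropping Z7 leaves P1 open), so no proper subset is valid.
Among all size-2 subsets of the eligible variables, only {Z1, Z7} blocks every backdoor path, so it is the unique smallest valid adjustment set.

{Z1, Z7}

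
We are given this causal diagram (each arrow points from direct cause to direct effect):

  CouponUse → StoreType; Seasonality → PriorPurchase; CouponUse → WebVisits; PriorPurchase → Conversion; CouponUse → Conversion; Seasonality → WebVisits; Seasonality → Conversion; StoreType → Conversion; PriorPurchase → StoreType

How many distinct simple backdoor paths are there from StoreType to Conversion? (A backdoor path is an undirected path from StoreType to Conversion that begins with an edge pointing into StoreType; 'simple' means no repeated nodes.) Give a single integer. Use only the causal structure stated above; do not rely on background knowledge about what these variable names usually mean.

A backdoor path from StoreType to Conversion is any simple undirected path whose first edge points into StoreType (i.e. leaves StoreType via a parent).
Parents of StoreType: {CouponUse, PriorPurchase}.
Enumerating:
  P1: StoreType <- PriorPurchase <- Seasonality -> WebVisits <- CouponUse -> Conversion
  P2: StoreType <- PriorPurchase <- Seasonality -> Conversion
  P3: StoreType <- PriorPurchase -> Conversion
  P4: StoreType <- CouponUse -> WebVisits <- Seasonality -> PriorPurchase -> Conversion
  P5: StoreType <- CouponUse -> WebVisits <- Seasonality -> Conversion
  P6: StoreType <- CouponUse -> Conversion
That exhausts the simple backdoor paths. Count: 6.

6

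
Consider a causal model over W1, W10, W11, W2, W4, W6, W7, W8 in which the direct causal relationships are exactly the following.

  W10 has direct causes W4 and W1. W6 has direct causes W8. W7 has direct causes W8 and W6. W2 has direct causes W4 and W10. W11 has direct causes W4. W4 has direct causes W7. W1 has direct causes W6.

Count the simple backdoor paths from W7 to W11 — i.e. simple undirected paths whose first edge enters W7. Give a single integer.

A backdoor path from W7 to W11 is any simple undirected path whose first edge points into W7 (i.e. leaves W7 via a parent).
Parents of W7: {W6, W8}.
Enumerating:
  P1: W7 <- W8 -> W6 -> W1 -> W10 <- W4 -> W11
  P2: W7 <- W8 -> W6 -> W1 -> W10 -> W2 <- W4 -> W11
  P3: W7 <- W6 -> W1 -> W10 <- W4 -> W11
  P4: W7 <- W6 -> W1 -> W10 -> W2 <- W4 -> W11
That exhausts the simple backdoor paths. Count: 4.

4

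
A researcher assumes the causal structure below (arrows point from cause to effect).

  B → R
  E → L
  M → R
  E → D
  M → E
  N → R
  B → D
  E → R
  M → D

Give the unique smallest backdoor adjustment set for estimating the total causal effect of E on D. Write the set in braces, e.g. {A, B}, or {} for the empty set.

{M}

Variables eligible for adjustment (non-descendants of E, excluding E and D): {B, M, N}.
Backdoor paths from E to D:
  P1: E <- M -> D
  P2: E <- M -> R <- B -> D
The empty set is not sufficient: P1 (E <- M -> D) has no collider blocking it and no conditioned non-collider, so it is open.
Try {M}:
  P1: blocked at fork node M ∈ conditioning set.
  P2: blocked at fork node M ∈ conditioning set.
{M} contains no descendant of E and blocks every backdoor path.
No other singleton works — e.g. {B} leaves P1 open — so {M} is the unique smallest valid adjustment set.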